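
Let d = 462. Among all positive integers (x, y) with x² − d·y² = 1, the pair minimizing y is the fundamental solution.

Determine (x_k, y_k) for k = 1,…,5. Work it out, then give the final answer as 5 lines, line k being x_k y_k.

43 2
3697 172
317899 14790
27335617 1271768
2350545163 109357258

√462 → a₀=21, period (2,42); ℓ=2 even so k=1
k=0  a_k=21  p_k/q_k = 21/1
k=1  a_k=2  p_k/q_k = 43/2
(x₁, y₁) = (43, 2);  43² − 462·2² = 1 ✓
(43+2√462)^2 = 3697 + 172√462
(43+2√462)^3 = 317899 + 14790√462
(43+2√462)^4 = 27335617 + 1271768√462
(43+2√462)^5 = 2350545163 + 109357258√462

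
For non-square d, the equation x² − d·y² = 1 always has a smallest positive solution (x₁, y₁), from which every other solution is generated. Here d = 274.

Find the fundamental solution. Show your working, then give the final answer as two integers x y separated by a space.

3959299 239190

√274 = [16; 1,1,4,4,1,1,32, …], period ℓ=7 (odd) → k=13
a_0=16:  p_0=16·1+0=16,  q_0=16·0+1=1
a_1=1:  p_1=1·16+1=17,  q_1=1·1+0=1
a_2=1:  p_2=1·17+16=33,  q_2=1·1+1=2
a_3=4:  p_3=4·33+17=149,  q_3=4·2+1=9
a_4=4:  p_4=4·149+33=629,  q_4=4·9+2=38
a_5=1:  p_5=1·629+149=778,  q_5=1·38+9=47
…
a_9=1:  p_9=1·47209+45802=93011,  q_9=1·2852+2767=5619
a_10=4:  p_10=4·93011+47209=419253,  q_10=4·5619+2852=25328
a_11=4:  p_11=4·419253+93011=1770023,  q_11=4·25328+5619=106931
a_12=1:  p_12=1·1770023+419253=2189276,  q_12=1·106931+25328=132259
a_13=1:  p_13=1·2189276+1770023=3959299,  q_13=1·132259+106931=239190
→ (3959299, 239190).  Check: 3959299²=15676048571401, 274·239190²=15676048571400, difference 1.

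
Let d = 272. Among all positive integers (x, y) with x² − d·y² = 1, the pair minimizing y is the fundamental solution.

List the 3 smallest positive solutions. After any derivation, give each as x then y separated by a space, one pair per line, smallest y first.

d=272: √d = [16; 2,32] (ℓ=2, even), read p_1/q_1
a_0=16:  p_0=16·1+0=16,  q_0=16·0+1=1
a_1=2:  p_1=2·16+1=33,  q_1=2·1+0=2
fundamental: x₁=33, y₁=2  (since 1089 − 272·4 = 1)
(x_2, y_2) = (33·33 + 272·2·2, 33·2 + 2·33) = (2177, 132)
(x_3, y_3) = (33·2177 + 272·2·132, 33·132 + 2·2177) = (143649, 8710)

33 2
2177 132
143649 8710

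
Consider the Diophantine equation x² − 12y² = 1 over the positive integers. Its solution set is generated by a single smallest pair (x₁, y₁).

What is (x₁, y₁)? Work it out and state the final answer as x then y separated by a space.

7 2

√12 → a₀=3, period (2,6); ℓ=2 even so k=1
k=0  a_k=3  p_k/q_k = 3/1
k=1  a_k=2  p_k/q_k = 7/2
→ (7, 2).  Check: 7²=49, 12·2²=48, difference 1.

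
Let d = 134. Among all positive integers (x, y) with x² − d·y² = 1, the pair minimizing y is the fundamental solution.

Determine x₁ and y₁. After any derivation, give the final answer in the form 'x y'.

145925 12606

√134 → a₀=11, period (1,1,2,1,3,…,1,1,22); ℓ=14 even so k=13
k=0  a_k=11  p_k/q_k = 11/1
k=1  a_k=1  p_k/q_k = 12/1
…
k=3  a_k=2  p_k/q_k = 58/5
k=4  a_k=1  p_k/q_k = 81/7
k=5  a_k=3  p_k/q_k = 301/26
k=6  a_k=1  p_k/q_k = 382/33
…
k=8  a_k=1  p_k/q_k = 4503/389
…
k=10  a_k=1  p_k/q_k = 22133/1912
k=11  a_k=2  p_k/q_k = 61896/5347
k=12  a_k=1  p_k/q_k = 84029/7259
k=13  a_k=1  p_k/q_k = 145925/12606
(x₁, y₁) = (145925, 12606);  145925² − 134·12606² = 1 ✓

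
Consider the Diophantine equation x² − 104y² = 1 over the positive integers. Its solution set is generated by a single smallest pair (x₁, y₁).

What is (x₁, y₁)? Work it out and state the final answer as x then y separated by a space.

√104 → a₀=10, period (5,20); ℓ=2 even so k=1
step 0: (10, 1)  from 10·(1,0) + (0,1)
step 1: (51, 5)  from 5·(10,1) + (1,0)
(x₁, y₁) = (51, 5);  51² − 104·5² = 1 ✓

51 5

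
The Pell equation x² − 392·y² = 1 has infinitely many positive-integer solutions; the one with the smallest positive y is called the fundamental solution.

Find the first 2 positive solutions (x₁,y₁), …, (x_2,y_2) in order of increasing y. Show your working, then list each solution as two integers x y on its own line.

d=392: √d = [19; 1,3,1,38] (ℓ=4, even), read p_3/q_3
a_0=19:  p_0=19·1+0=19,  q_0=19·0+1=1
a_1=1:  p_1=1·19+1=20,  q_1=1·1+0=1
a_2=3:  p_2=3·20+19=79,  q_2=3·1+1=4
a_3=1:  p_3=1·79+20=99,  q_3=1·4+1=5
(x₁, y₁) = (99, 5);  99² − 392·5² = 1 ✓
k=2:  x_2 = 99·99+392·5·5 = 19601,  y_2 = 99·5+5·99 = 990

99 5
19601 990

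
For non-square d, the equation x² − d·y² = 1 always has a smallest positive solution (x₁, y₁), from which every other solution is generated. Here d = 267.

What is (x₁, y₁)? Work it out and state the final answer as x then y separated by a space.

[16; 2,1,15,1,2,32] for √267; ℓ=6 ⇒ convergent index 5
i=0: a=16 ⇒ p=16, q=1
…
i=2: a=1 ⇒ p=49, q=3
i=3: a=15 ⇒ p=768, q=47
i=4: a=1 ⇒ p=817, q=50
i=5: a=2 ⇒ p=2402, q=147
fundamental: x₁=2402, y₁=147  (since 5769604 − 267·21609 = 1)

2402 147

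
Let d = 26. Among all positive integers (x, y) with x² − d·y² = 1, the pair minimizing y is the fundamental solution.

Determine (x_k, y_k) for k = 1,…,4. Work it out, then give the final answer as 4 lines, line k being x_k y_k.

51 10
5201 1020
530451 104030
54100801 10610040

√26 → a₀=5, period (10); ℓ=1 odd so k=1
step 0: (5, 1)  from 5·(1,0) + (0,1)
step 1: (51, 10)  from 10·(5,1) + (1,0)
→ (51, 10).  Check: 51²=2601, 26·10²=2600, difference 1.
k=2:  x_2 = 51·51+26·10·10 = 5201,  y_2 = 51·10+10·51 = 1020
k=3:  x_3 = 51·5201+26·10·1020 = 530451,  y_3 = 51·1020+10·5201 = 104030
k=4:  x_4 = 51·530451+26·10·104030 = 54100801,  y_4 = 51·104030+10·530451 = 10610040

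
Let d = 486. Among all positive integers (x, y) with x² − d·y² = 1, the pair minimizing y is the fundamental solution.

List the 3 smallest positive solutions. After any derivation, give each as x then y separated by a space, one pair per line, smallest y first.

485 22
470449 21340
456335045 20699778

[22; 22,44] for √486; ℓ=2 ⇒ convergent index 1
k=0  a_k=22  p_k/q_k = 22/1
k=1  a_k=22  p_k/q_k = 485/22
fundamental: x₁=485, y₁=22  (since 235225 − 486·484 = 1)
(x_2, y_2) = (485·485 + 486·22·22, 485·22 + 22·485) = (470449, 21340)
(x_3, y_3) = (485·470449 + 486·22·21340, 485·21340 + 22·470449) = (456335045, 20699778)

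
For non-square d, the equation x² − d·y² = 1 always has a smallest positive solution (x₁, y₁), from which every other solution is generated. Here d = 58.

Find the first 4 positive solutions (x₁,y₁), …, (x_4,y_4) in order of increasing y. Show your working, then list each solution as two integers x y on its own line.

√58 = [7; 1,1,1,1,1,1,14, …], period ℓ=7 (odd) → k=13
i=0: a=7 ⇒ p=7, q=1
…
i=4: a=1 ⇒ p=38, q=5
i=5: a=1 ⇒ p=61, q=8
i=6: a=1 ⇒ p=99, q=13
i=7: a=14 ⇒ p=1447, q=190
i=8: a=1 ⇒ p=1546, q=203
i=9: a=1 ⇒ p=2993, q=393
i=10: a=1 ⇒ p=4539, q=596
i=11: a=1 ⇒ p=7532, q=989
i=12: a=1 ⇒ p=12071, q=1585
i=13: a=1 ⇒ p=19603, q=2574
(x₁, y₁) = (19603, 2574);  19603² − 58·2574² = 1 ✓
n=2: (19603,2574)∘(19603,2574) = (19603·19603+58·2574·2574, 19603·2574+2574·19603) = (768555217,100916244)
n=3: (768555217,100916244)∘(19603,2574) = (19603·768555217+58·2574·100916244, 19603·100916244+2574·768555217) = (30131975818099,3956522259690)
n=4: (30131975818099,3956522259690)∘(19603,2574) = (19603·30131975818099+58·2574·3956522259690, 19603·3956522259690+2574·30131975818099) = (1181354243155834177,155119411612489896)

19603 2574
768555217 100916244
30131975818099 3956522259690
1181354243155834177 155119411612489896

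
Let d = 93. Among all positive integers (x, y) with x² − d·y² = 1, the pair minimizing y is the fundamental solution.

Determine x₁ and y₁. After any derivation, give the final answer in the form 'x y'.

√93 → a₀=9, period (1,1,1,4,6,4,1,1,1,18); ℓ=10 even so k=9
a_0=9:  p_0=9·1+0=9,  q_0=9·0+1=1
…
a_3=1:  p_3=1·19+10=29,  q_3=1·2+1=3
…
a_5=6:  p_5=6·135+29=839,  q_5=6·14+3=87
a_6=4:  p_6=4·839+135=3491,  q_6=4·87+14=362
…
a_8=1:  p_8=1·4330+3491=7821,  q_8=1·449+362=811
a_9=1:  p_9=1·7821+4330=12151,  q_9=1·811+449=1260
→ (12151, 1260).  Check: 12151²=147646801, 93·1260²=147646800, difference 1.

12151 1260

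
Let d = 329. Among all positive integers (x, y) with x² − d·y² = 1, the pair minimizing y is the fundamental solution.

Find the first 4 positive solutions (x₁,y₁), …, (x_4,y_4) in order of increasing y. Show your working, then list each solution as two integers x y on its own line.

d=329: √d = [18; 7,4,2,1,1,4,1,1,2,4,7,36] (ℓ=12, even), read p_11/q_11
a_0=18:  p_0=18·1+0=18,  q_0=18·0+1=1
a_1=7:  p_1=7·18+1=127,  q_1=7·1+0=7
…
a_4=1:  p_4=1·1179+526=1705,  q_4=1·65+29=94
…
a_8=1:  p_8=1·16125+13241=29366,  q_8=1·889+730=1619
a_9=2:  p_9=2·29366+16125=74857,  q_9=2·1619+889=4127
a_10=4:  p_10=4·74857+29366=328794,  q_10=4·4127+1619=18127
a_11=7:  p_11=7·328794+74857=2376415,  q_11=7·18127+4127=131016
(x₁, y₁) = (2376415, 131016);  2376415² − 329·131016² = 1 ✓
(x_2, y_2) = (2376415·2376415 + 329·131016·131016, 2376415·131016 + 131016·2376415) = (11294696504449, 622696775280)
(x_3, y_3) = (2376415·11294696504449 + 329·131016·622696775280, 2376415·622696775280 + 131016·11294696504449) = (53681772387237964255, 2959571914453911384)
(x_4, y_4) = (2376415·53681772387237964255 + 329·131016·2959571914453911384, 2376415·2959571914453911384 + 131016·53681772387237964255) = (255140338255224918953587201, 14066342182173360946441440)

2376415 131016
11294696504449 622696775280
53681772387237964255 2959571914453911384
255140338255224918953587201 14066342182173360946441440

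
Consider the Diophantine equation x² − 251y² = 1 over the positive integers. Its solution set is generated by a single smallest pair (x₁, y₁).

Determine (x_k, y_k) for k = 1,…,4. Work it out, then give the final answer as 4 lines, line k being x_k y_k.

d=251: √d = [15; 1,5,2,1,2,…,5,1,30] (ℓ=14, even), read p_13/q_13
a_0=15:  p_0=15·1+0=15,  q_0=15·0+1=1
a_1=1:  p_1=1·15+1=16,  q_1=1·1+0=1
…
a_3=2:  p_3=2·95+16=206,  q_3=2·6+1=13
a_4=1:  p_4=1·206+95=301,  q_4=1·13+6=19
a_5=2:  p_5=2·301+206=808,  q_5=2·19+13=51
…
a_12=5:  p_12=5·577033+212692=3097857,  q_12=5·36422+13425=195535
a_13=1:  p_13=1·3097857+577033=3674890,  q_13=1·195535+36422=231957
fundamental: x₁=3674890, y₁=231957  (since 13504816512100 − 251·53804049849 = 1)
(x_2, y_2) = (3674890·3674890 + 251·231957·231957, 3674890·231957 + 231957·3674890) = (27009633024199, 1704832919460)
(x_3, y_3) = (3674890·27009633024199 + 251·231957·1704832919460, 3674890·1704832919460 + 231957·27009633024199) = (198514860608593651330, 12530146894788486843)
(x_4, y_4) = (3674890·198514860608593651330 + 251·231957·12530146894788486843, 3674890·12530146894788486843 + 231957·198514860608593651330) = (1459040552203802437039183201, 92093823044376819996025080)

3674890 231957
27009633024199 1704832919460
198514860608593651330 12530146894788486843
1459040552203802437039183201 92093823044376819996025080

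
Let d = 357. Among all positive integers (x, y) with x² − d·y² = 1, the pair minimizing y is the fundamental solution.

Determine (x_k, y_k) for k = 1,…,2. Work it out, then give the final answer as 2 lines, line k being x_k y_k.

3401 180
23133601 1224360

[18; 1,8,2,8,1,36] for √357; ℓ=6 ⇒ convergent index 5
i=0: a=18 ⇒ p=18, q=1
…
i=2: a=8 ⇒ p=170, q=9
…
i=4: a=8 ⇒ p=3042, q=161
i=5: a=1 ⇒ p=3401, q=180
(x₁, y₁) = (3401, 180);  3401² − 357·180² = 1 ✓
(3401+180√357)^2 = 23133601 + 1224360√357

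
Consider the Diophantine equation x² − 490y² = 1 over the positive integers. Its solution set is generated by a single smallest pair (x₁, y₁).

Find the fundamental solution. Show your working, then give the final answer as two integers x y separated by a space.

1039681 46968

d=490: √d = [22; 7,2,1,4,4,4,1,2,7,44] (ℓ=10, even), read p_9/q_9
step 0: (22, 1)  from 22·(1,0) + (0,1)
step 1: (155, 7)  from 7·(22,1) + (1,0)
step 2: (332, 15)  from 2·(155,7) + (22,1)
…
step 5: (9607, 434)  from 4·(2280,103) + (487,22)
…
step 8: (141338, 6385)  from 2·(50315,2273) + (40708,1839)
step 9: (1039681, 46968)  from 7·(141338,6385) + (50315,2273)
(x₁, y₁) = (1039681, 46968);  1039681² − 490·46968² = 1 ✓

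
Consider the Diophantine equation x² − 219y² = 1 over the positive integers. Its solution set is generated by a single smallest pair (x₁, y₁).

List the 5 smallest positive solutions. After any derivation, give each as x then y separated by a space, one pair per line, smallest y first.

74 5
10951 740
1620674 109515
239848801 16207480
35496001874 2398597525

√219 = [14; 1,3,1,28, …], period ℓ=4 (even) → k=3
a_0=14:  p_0=14·1+0=14,  q_0=14·0+1=1
a_1=1:  p_1=1·14+1=15,  q_1=1·1+0=1
a_2=3:  p_2=3·15+14=59,  q_2=3·1+1=4
a_3=1:  p_3=1·59+15=74,  q_3=1·4+1=5
fundamental: x₁=74, y₁=5  (since 5476 − 219·25 = 1)
k=2:  x_2 = 74·74+219·5·5 = 10951,  y_2 = 74·5+5·74 = 740
k=3:  x_3 = 74·10951+219·5·740 = 1620674,  y_3 = 74·740+5·10951 = 109515
k=4:  x_4 = 74·1620674+219·5·109515 = 239848801,  y_4 = 74·109515+5·1620674 = 16207480
k=5:  x_5 = 74·239848801+219·5·16207480 = 35496001874,  y_5 = 74·16207480+5·239848801 = 2398597525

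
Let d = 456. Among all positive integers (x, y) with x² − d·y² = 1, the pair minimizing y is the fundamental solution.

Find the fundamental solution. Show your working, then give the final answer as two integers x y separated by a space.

[21; 2,1,4,1,2,42] for √456; ℓ=6 ⇒ convergent index 5
i=0: a=21 ⇒ p=21, q=1
i=1: a=2 ⇒ p=43, q=2
…
i=3: a=4 ⇒ p=299, q=14
i=4: a=1 ⇒ p=363, q=17
i=5: a=2 ⇒ p=1025, q=48
→ (1025, 48).  Check: 1025²=1050625, 456·48²=1050624, difference 1.

1025 48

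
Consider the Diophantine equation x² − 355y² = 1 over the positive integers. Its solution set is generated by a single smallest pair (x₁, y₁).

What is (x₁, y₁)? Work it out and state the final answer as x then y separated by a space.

954809 50676

√355 → a₀=18, period (1,5,3,3,1,6,1,3,3,5,1,36); ℓ=12 even so k=11
a_0=18:  p_0=18·1+0=18,  q_0=18·0+1=1
a_1=1:  p_1=1·18+1=19,  q_1=1·1+0=1
…
a_4=3:  p_4=3·358+113=1187,  q_4=3·19+6=63
…
a_7=1:  p_7=1·10457+1545=12002,  q_7=1·555+82=637
…
a_10=5:  p_10=5·151391+46463=803418,  q_10=5·8035+2466=42641
a_11=1:  p_11=1·803418+151391=954809,  q_11=1·42641+8035=50676
fundamental: x₁=954809, y₁=50676  (since 911660226481 − 355·2568056976 = 1)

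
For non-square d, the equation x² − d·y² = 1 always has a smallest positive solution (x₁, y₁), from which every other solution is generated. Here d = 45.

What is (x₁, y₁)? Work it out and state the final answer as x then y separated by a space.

161 24

[6; 1,2,2,2,1,12] for √45; ℓ=6 ⇒ convergent index 5
step 0: (6, 1)  from 6·(1,0) + (0,1)
step 1: (7, 1)  from 1·(6,1) + (1,0)
step 2: (20, 3)  from 2·(7,1) + (6,1)
step 3: (47, 7)  from 2·(20,3) + (7,1)
step 4: (114, 17)  from 2·(47,7) + (20,3)
step 5: (161, 24)  from 1·(114,17) + (47,7)
fundamental: x₁=161, y₁=24  (since 25921 − 45·576 = 1)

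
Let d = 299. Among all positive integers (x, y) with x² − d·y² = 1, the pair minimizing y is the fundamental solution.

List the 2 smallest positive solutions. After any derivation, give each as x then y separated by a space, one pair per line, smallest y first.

415 24
344449 19920

d=299: √d = [17; 3,2,3,34] (ℓ=4, even), read p_3/q_3
step 0: (17, 1)  from 17·(1,0) + (0,1)
…
step 2: (121, 7)  from 2·(52,3) + (17,1)
step 3: (415, 24)  from 3·(121,7) + (52,3)
(x₁, y₁) = (415, 24);  415² − 299·24² = 1 ✓
(415+24√299)^2 = 344449 + 19920√299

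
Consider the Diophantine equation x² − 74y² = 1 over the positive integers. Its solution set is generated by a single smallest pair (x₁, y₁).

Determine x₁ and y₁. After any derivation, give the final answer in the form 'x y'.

[8; 1,1,1,1,16] for √74; ℓ=5 ⇒ convergent index 9
i=0: a=8 ⇒ p=8, q=1
…
i=8: a=1 ⇒ p=2228, q=259
i=9: a=1 ⇒ p=3699, q=430
(x₁, y₁) = (3699, 430);  3699² − 74·430² = 1 ✓

3699 430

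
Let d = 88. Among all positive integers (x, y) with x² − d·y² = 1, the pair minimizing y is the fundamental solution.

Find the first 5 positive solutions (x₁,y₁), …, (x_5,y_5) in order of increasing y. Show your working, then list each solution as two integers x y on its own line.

197 21
77617 8274
30580901 3259935
12048797377 1284406116
4747195585637 506052749769

√88 = [9; 2,1,1,1,2,18, …], period ℓ=6 (even) → k=5
k=0  a_k=9  p_k/q_k = 9/1
…
k=2  a_k=1  p_k/q_k = 28/3
k=3  a_k=1  p_k/q_k = 47/5
k=4  a_k=1  p_k/q_k = 75/8
k=5  a_k=2  p_k/q_k = 197/21
→ (197, 21).  Check: 197²=38809, 88·21²=38808, difference 1.
(x_2, y_2) = (197·197 + 88·21·21, 197·21 + 21·197) = (77617, 8274)
(x_3, y_3) = (197·77617 + 88·21·8274, 197·8274 + 21·77617) = (30580901, 3259935)
(x_4, y_4) = (197·30580901 + 88·21·3259935, 197·3259935 + 21·30580901) = (12048797377, 1284406116)
(x_5, y_5) = (197·12048797377 + 88·21·1284406116, 197·1284406116 + 21·12048797377) = (4747195585637, 506052749769)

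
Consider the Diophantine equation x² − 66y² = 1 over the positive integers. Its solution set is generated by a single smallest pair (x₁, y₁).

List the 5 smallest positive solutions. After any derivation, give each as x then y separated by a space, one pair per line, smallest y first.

65 8
8449 1040
1098305 135192
142771201 17573920
18559157825 2284474408

[8; 8,16] for √66; ℓ=2 ⇒ convergent index 1
step 0: (8, 1)  from 8·(1,0) + (0,1)
step 1: (65, 8)  from 8·(8,1) + (1,0)
fundamental: x₁=65, y₁=8  (since 4225 − 66·64 = 1)
k=2:  x_2 = 65·65+66·8·8 = 8449,  y_2 = 65·8+8·65 = 1040
k=3:  x_3 = 65·8449+66·8·1040 = 1098305,  y_3 = 65·1040+8·8449 = 135192
k=4:  x_4 = 65·1098305+66·8·135192 = 142771201,  y_4 = 65·135192+8·1098305 = 17573920
k=5:  x_5 = 65·142771201+66·8·17573920 = 18559157825,  y_5 = 65·17573920+8·142771201 = 2284474408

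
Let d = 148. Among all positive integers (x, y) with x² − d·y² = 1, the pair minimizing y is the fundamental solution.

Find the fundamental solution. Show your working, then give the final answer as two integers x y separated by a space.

73 6

d=148: √d = [12; 6,24] (ℓ=2, even), read p_1/q_1
i=0: a=12 ⇒ p=12, q=1
i=1: a=6 ⇒ p=73, q=6
(x₁, y₁) = (73, 6);  73² − 148·6² = 1 ✓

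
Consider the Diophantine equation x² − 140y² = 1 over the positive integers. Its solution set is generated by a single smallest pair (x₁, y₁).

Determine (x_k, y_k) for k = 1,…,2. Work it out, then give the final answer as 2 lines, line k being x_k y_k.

d=140: √d = [11; 1,4,1,22] (ℓ=4, even), read p_3/q_3
a_0=11:  p_0=11·1+0=11,  q_0=11·0+1=1
…
a_2=4:  p_2=4·12+11=59,  q_2=4·1+1=5
a_3=1:  p_3=1·59+12=71,  q_3=1·5+1=6
(x₁, y₁) = (71, 6);  71² − 140·6² = 1 ✓
k=2:  x_2 = 71·71+140·6·6 = 10081,  y_2 = 71·6+6·71 = 852

71 6
10081 852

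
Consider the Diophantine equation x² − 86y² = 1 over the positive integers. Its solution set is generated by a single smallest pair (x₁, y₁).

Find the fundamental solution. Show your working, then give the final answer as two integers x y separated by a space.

10405 1122

√86 → a₀=9, period (3,1,1,1,8,1,1,1,3,18); ℓ=10 even so k=9
step 0: (9, 1)  from 9·(1,0) + (0,1)
step 1: (28, 3)  from 3·(9,1) + (1,0)
…
step 3: (65, 7)  from 1·(37,4) + (28,3)
step 4: (102, 11)  from 1·(65,7) + (37,4)
…
step 6: (983, 106)  from 1·(881,95) + (102,11)
step 7: (1864, 201)  from 1·(983,106) + (881,95)
step 8: (2847, 307)  from 1·(1864,201) + (983,106)
step 9: (10405, 1122)  from 3·(2847,307) + (1864,201)
(x₁, y₁) = (10405, 1122);  10405² − 86·1122² = 1 ✓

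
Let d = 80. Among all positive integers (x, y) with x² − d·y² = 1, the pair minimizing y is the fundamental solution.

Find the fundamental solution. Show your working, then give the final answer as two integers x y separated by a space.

√80 = [8; 1,16, …], period ℓ=2 (even) → k=1
a_0=8:  p_0=8·1+0=8,  q_0=8·0+1=1
a_1=1:  p_1=1·8+1=9,  q_1=1·1+0=1
→ (9, 1).  Check: 9²=81, 80·1²=80, difference 1.

9 1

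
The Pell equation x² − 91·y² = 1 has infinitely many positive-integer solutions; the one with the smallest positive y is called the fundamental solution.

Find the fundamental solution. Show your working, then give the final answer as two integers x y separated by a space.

[9; 1,1,5,1,5,1,1,18] for √91; ℓ=8 ⇒ convergent index 7
i=0: a=9 ⇒ p=9, q=1
…
i=2: a=1 ⇒ p=19, q=2
i=3: a=5 ⇒ p=105, q=11
i=4: a=1 ⇒ p=124, q=13
i=5: a=5 ⇒ p=725, q=76
i=6: a=1 ⇒ p=849, q=89
i=7: a=1 ⇒ p=1574, q=165
(x₁, y₁) = (1574, 165);  1574² − 91·165² = 1 ✓

1574 165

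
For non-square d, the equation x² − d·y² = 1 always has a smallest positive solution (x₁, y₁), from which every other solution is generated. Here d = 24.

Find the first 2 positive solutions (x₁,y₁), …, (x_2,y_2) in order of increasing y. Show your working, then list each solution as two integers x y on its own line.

5 1
49 10

√24 = [4; 1,8, …], period ℓ=2 (even) → k=1
k=0  a_k=4  p_k/q_k = 4/1
k=1  a_k=1  p_k/q_k = 5/1
fundamental: x₁=5, y₁=1  (since 25 − 24·1 = 1)
(x_2, y_2) = (5·5 + 24·1·1, 5·1 + 1·5) = (49, 10)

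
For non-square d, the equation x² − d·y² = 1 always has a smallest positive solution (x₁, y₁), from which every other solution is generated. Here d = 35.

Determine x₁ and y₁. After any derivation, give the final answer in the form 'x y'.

√35 = [5; 1,10, …], period ℓ=2 (even) → k=1
a_0=5:  p_0=5·1+0=5,  q_0=5·0+1=1
a_1=1:  p_1=1·5+1=6,  q_1=1·1+0=1
→ (6, 1).  Check: 6²=36, 35·1²=35, difference 1.

6 1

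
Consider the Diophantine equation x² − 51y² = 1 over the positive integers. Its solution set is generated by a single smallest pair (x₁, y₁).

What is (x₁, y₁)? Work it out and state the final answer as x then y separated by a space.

50 7

[7; 7,14] for √51; ℓ=2 ⇒ convergent index 1
k=0  a_k=7  p_k/q_k = 7/1
k=1  a_k=7  p_k/q_k = 50/7
(x₁, y₁) = (50, 7);  50² − 51·7² = 1 ✓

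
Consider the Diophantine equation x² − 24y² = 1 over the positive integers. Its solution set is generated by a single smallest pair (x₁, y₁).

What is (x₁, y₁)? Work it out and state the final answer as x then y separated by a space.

5 1

[4; 1,8] for √24; ℓ=2 ⇒ convergent index 1
step 0: (4, 1)  from 4·(1,0) + (0,1)
step 1: (5, 1)  from 1·(4,1) + (1,0)
→ (5, 1).  Check: 5²=25, 24·1²=24, difference 1.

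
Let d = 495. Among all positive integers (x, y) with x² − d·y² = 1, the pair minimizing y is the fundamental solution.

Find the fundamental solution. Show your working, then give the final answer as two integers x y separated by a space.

√495 = [22; 4,44, …], period ℓ=2 (even) → k=1
i=0: a=22 ⇒ p=22, q=1
i=1: a=4 ⇒ p=89, q=4
fundamental: x₁=89, y₁=4  (since 7921 − 495·16 = 1)

89 4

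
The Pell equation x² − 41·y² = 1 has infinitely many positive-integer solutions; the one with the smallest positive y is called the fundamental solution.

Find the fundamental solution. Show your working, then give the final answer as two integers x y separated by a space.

2049 320

[6; 2,2,12] for √41; ℓ=3 ⇒ convergent index 5
k=0  a_k=6  p_k/q_k = 6/1
k=1  a_k=2  p_k/q_k = 13/2
k=2  a_k=2  p_k/q_k = 32/5
…
k=4  a_k=2  p_k/q_k = 826/129
k=5  a_k=2  p_k/q_k = 2049/320
→ (2049, 320).  Check: 2049²=4198401, 41·320²=4198400, difference 1.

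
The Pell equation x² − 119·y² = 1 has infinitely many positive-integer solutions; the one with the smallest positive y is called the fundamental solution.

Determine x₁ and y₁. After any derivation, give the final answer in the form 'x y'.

120 11

√119 → a₀=10, period (1,9,1,20); ℓ=4 even so k=3
a_0=10:  p_0=10·1+0=10,  q_0=10·0+1=1
…
a_2=9:  p_2=9·11+10=109,  q_2=9·1+1=10
a_3=1:  p_3=1·109+11=120,  q_3=1·10+1=11
(x₁, y₁) = (120, 11);  120² − 119·11² = 1 ✓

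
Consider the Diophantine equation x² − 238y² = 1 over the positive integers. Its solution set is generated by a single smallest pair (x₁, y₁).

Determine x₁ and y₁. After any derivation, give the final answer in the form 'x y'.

11663 756

[15; 2,2,1,14,1,2,2,30] for √238; ℓ=8 ⇒ convergent index 7
a_0=15:  p_0=15·1+0=15,  q_0=15·0+1=1
…
a_2=2:  p_2=2·31+15=77,  q_2=2·2+1=5
a_3=1:  p_3=1·77+31=108,  q_3=1·5+2=7
a_4=14:  p_4=14·108+77=1589,  q_4=14·7+5=103
a_5=1:  p_5=1·1589+108=1697,  q_5=1·103+7=110
a_6=2:  p_6=2·1697+1589=4983,  q_6=2·110+103=323
a_7=2:  p_7=2·4983+1697=11663,  q_7=2·323+110=756
fundamental: x₁=11663, y₁=756  (since 136025569 − 238·571536 = 1)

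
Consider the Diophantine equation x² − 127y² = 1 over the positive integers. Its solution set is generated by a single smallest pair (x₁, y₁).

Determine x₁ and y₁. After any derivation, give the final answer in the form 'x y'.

4730624 419775

[11; 3,1,2,2,7,11,7,2,2,1,3,22] for √127; ℓ=12 ⇒ convergent index 11
k=0  a_k=11  p_k/q_k = 11/1
k=1  a_k=3  p_k/q_k = 34/3
…
k=3  a_k=2  p_k/q_k = 124/11
…
k=7  a_k=7  p_k/q_k = 171701/15236
k=8  a_k=2  p_k/q_k = 367620/32621
k=9  a_k=2  p_k/q_k = 906941/80478
k=10  a_k=1  p_k/q_k = 1274561/113099
k=11  a_k=3  p_k/q_k = 4730624/419775
(x₁, y₁) = (4730624, 419775);  4730624² − 127·419775² = 1 ✓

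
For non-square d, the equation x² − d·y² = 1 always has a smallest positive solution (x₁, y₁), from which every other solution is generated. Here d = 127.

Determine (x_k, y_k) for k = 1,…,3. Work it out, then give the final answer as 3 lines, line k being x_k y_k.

√127 → a₀=11, period (3,1,2,2,7,11,7,2,2,1,3,22); ℓ=12 even so k=11
k=0  a_k=11  p_k/q_k = 11/1
…
k=2  a_k=1  p_k/q_k = 45/4
k=3  a_k=2  p_k/q_k = 124/11
…
k=6  a_k=11  p_k/q_k = 24218/2149
…
k=8  a_k=2  p_k/q_k = 367620/32621
k=9  a_k=2  p_k/q_k = 906941/80478
k=10  a_k=1  p_k/q_k = 1274561/113099
k=11  a_k=3  p_k/q_k = 4730624/419775
→ (4730624, 419775).  Check: 4730624²=22378803429376, 127·419775²=22378803429375, difference 1.
(4730624+419775√127)^2 = 44757606858751 + 3971595379200√127
(4730624+419775√127)^3 = 423462818377139450624 + 37576248838264821825√127

4730624 419775
44757606858751 3971595379200
423462818377139450624 37576248838264821825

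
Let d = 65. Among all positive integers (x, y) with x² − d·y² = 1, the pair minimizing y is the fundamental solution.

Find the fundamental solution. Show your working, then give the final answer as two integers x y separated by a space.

√65 → a₀=8, period (16); ℓ=1 odd so k=1
a_0=8:  p_0=8·1+0=8,  q_0=8·0+1=1
a_1=16:  p_1=16·8+1=129,  q_1=16·1+0=16
fundamental: x₁=129, y₁=16  (since 16641 − 65·256 = 1)

129 16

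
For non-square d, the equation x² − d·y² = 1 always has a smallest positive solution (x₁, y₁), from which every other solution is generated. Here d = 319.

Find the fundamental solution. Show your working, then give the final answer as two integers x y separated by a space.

12901780 722361

√319 = [17; 1,6,5,1,4,…,6,1,34, …], period ℓ=14 (even) → k=13
a_0=17:  p_0=17·1+0=17,  q_0=17·0+1=1
…
a_6=3:  p_6=3·3715+768=11913,  q_6=3·208+43=667
a_7=1:  p_7=1·11913+3715=15628,  q_7=1·667+208=875
…
a_9=4:  p_9=4·58797+15628=250816,  q_9=4·3292+875=14043
…
a_11=5:  p_11=5·309613+250816=1798881,  q_11=5·17335+14043=100718
a_12=6:  p_12=6·1798881+309613=11102899,  q_12=6·100718+17335=621643
a_13=1:  p_13=1·11102899+1798881=12901780,  q_13=1·621643+100718=722361
(x₁, y₁) = (12901780, 722361);  12901780² − 319·722361² = 1 ✓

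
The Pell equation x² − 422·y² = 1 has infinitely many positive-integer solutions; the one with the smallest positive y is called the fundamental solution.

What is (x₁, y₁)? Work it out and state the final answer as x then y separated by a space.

7022501 341850

√422 = [20; 1,1,5,2,1,…,1,1,40, …], period ℓ=14 (even) → k=13
a_0=20:  p_0=20·1+0=20,  q_0=20·0+1=1
a_1=1:  p_1=1·20+1=21,  q_1=1·1+0=1
…
a_3=5:  p_3=5·41+21=226,  q_3=5·2+1=11
…
a_5=1:  p_5=1·493+226=719,  q_5=1·24+11=35
a_6=3:  p_6=3·719+493=2650,  q_6=3·35+24=129
…
a_8=3:  p_8=3·53719+2650=163807,  q_8=3·2615+129=7974
…
a_11=5:  p_11=5·598859+217526=3211821,  q_11=5·29152+10589=156349
a_12=1:  p_12=1·3211821+598859=3810680,  q_12=1·156349+29152=185501
a_13=1:  p_13=1·3810680+3211821=7022501,  q_13=1·185501+156349=341850
(x₁, y₁) = (7022501, 341850);  7022501² − 422·341850² = 1 ✓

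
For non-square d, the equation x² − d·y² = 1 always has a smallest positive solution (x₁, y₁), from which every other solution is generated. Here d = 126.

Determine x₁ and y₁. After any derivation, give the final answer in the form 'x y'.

√126 → a₀=11, period (4,2,4,22); ℓ=4 even so k=3
step 0: (11, 1)  from 11·(1,0) + (0,1)
step 1: (45, 4)  from 4·(11,1) + (1,0)
step 2: (101, 9)  from 2·(45,4) + (11,1)
step 3: (449, 40)  from 4·(101,9) + (45,4)
→ (449, 40).  Check: 449²=201601, 126·40²=201600, difference 1.

449 40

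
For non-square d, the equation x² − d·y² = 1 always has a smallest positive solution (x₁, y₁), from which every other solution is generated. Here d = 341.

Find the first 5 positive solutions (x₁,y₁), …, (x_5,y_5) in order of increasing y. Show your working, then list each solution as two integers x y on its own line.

√341 = [18; 2,6,1,8,2,…,6,2,36, …], period ℓ=14 (even) → k=13
a_0=18:  p_0=18·1+0=18,  q_0=18·0+1=1
…
a_3=1:  p_3=1·240+37=277,  q_3=1·13+2=15
…
a_12=6:  p_12=6·718667+641940=4953942,  q_12=6·38918+34763=268271
a_13=2:  p_13=2·4953942+718667=10626551,  q_13=2·268271+38918=575460
→ (10626551, 575460).  Check: 10626551²=112923586155601, 341·575460²=112923586155600, difference 1.
(10626551+575460√341)^2 = 225847172311201 + 12230310076920√341
(10626551+575460√341)^3 = 4799952989541519968951 + 259932027556408030380√341
(10626551+575460√341)^4 = 102013890481930631287980124801 + 5524361894723138392975161840√341
(10626551+575460√341)^5 = 2168111619829296063734843424848413751 + 117409826833463862093989641643997300√341

10626551 575460
225847172311201 12230310076920
4799952989541519968951 259932027556408030380
102013890481930631287980124801 5524361894723138392975161840
2168111619829296063734843424848413751 117409826833463862093989641643997300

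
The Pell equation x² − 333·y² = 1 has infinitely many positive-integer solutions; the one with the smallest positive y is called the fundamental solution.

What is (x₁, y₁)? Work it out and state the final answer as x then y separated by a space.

73 4

d=333: √d = [18; 4,36] (ℓ=2, even), read p_1/q_1
i=0: a=18 ⇒ p=18, q=1
i=1: a=4 ⇒ p=73, q=4
fundamental: x₁=73, y₁=4  (since 5329 − 333·16 = 1)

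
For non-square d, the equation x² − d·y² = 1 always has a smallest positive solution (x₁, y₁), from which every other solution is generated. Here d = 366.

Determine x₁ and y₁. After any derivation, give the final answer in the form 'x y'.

√366 = [19; 7,1,1,1,2,12,2,1,1,1,7,38, …], period ℓ=12 (even) → k=11
k=0  a_k=19  p_k/q_k = 19/1
k=1  a_k=7  p_k/q_k = 134/7
k=2  a_k=1  p_k/q_k = 153/8
k=3  a_k=1  p_k/q_k = 287/15
…
k=7  a_k=2  p_k/q_k = 30055/1571
k=8  a_k=1  p_k/q_k = 44499/2326
k=9  a_k=1  p_k/q_k = 74554/3897
k=10  a_k=1  p_k/q_k = 119053/6223
k=11  a_k=7  p_k/q_k = 907925/47458
fundamental: x₁=907925, y₁=47458  (since 824327805625 − 366·2252261764 = 1)

907925 47458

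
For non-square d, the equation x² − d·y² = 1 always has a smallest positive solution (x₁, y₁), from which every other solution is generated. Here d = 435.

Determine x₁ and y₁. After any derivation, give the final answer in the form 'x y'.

√435 → a₀=20, period (1,5,1,40); ℓ=4 even so k=3
i=0: a=20 ⇒ p=20, q=1
…
i=2: a=5 ⇒ p=125, q=6
i=3: a=1 ⇒ p=146, q=7
(x₁, y₁) = (146, 7);  146² − 435·7² = 1 ✓

146 7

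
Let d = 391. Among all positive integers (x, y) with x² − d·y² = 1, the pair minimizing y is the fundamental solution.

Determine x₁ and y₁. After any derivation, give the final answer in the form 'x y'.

√391 → a₀=19, period (1,3,2,2,1,…,3,1,38); ℓ=16 even so k=15
k=0  a_k=19  p_k/q_k = 19/1
k=1  a_k=1  p_k/q_k = 20/1
…
k=3  a_k=2  p_k/q_k = 178/9
…
k=6  a_k=1  p_k/q_k = 1048/53
k=7  a_k=2  p_k/q_k = 2709/137
…
k=9  a_k=2  p_k/q_k = 107747/5449
…
k=11  a_k=1  p_k/q_k = 268013/13554
k=12  a_k=2  p_k/q_k = 696292/35213
k=13  a_k=2  p_k/q_k = 1660597/83980
k=14  a_k=3  p_k/q_k = 5678083/287153
k=15  a_k=1  p_k/q_k = 7338680/371133
(x₁, y₁) = (7338680, 371133);  7338680² − 391·371133² = 1 ✓

7338680 371133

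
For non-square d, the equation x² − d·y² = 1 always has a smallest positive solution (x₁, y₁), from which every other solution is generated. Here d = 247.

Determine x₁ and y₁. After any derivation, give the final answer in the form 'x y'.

√247 → a₀=15, period (1,2,1,1,9,1,9,1,1,2,1,30); ℓ=12 even so k=11
step 0: (15, 1)  from 15·(1,0) + (0,1)
step 1: (16, 1)  from 1·(15,1) + (1,0)
…
step 3: (63, 4)  from 1·(47,3) + (16,1)
step 4: (110, 7)  from 1·(63,4) + (47,3)
step 5: (1053, 67)  from 9·(110,7) + (63,4)
step 6: (1163, 74)  from 1·(1053,67) + (110,7)
step 7: (11520, 733)  from 9·(1163,74) + (1053,67)
step 8: (12683, 807)  from 1·(11520,733) + (1163,74)
…
step 10: (61089, 3887)  from 2·(24203,1540) + (12683,807)
step 11: (85292, 5427)  from 1·(61089,3887) + (24203,1540)
→ (85292, 5427).  Check: 85292²=7274725264, 247·5427²=7274725263, difference 1.

85292 5427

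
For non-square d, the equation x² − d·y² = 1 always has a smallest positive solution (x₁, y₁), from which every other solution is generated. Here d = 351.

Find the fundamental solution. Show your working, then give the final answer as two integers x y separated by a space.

[18; 1,2,1,3,2,2,2,3,1,2,1,36] for √351; ℓ=12 ⇒ convergent index 11
i=0: a=18 ⇒ p=18, q=1
…
i=2: a=2 ⇒ p=56, q=3
i=3: a=1 ⇒ p=75, q=4
i=4: a=3 ⇒ p=281, q=15
i=5: a=2 ⇒ p=637, q=34
i=6: a=2 ⇒ p=1555, q=83
…
i=10: a=2 ⇒ p=45882, q=2449
i=11: a=1 ⇒ p=62425, q=3332
fundamental: x₁=62425, y₁=3332  (since 3896880625 − 351·11102224 = 1)

62425 3332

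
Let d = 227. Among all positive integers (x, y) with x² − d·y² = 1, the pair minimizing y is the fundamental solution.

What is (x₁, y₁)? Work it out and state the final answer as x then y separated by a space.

d=227: √d = [15; 15,30] (ℓ=2, even), read p_1/q_1
step 0: (15, 1)  from 15·(1,0) + (0,1)
step 1: (226, 15)  from 15·(15,1) + (1,0)
→ (226, 15).  Check: 226²=51076, 227·15²=51075, difference 1.

226 15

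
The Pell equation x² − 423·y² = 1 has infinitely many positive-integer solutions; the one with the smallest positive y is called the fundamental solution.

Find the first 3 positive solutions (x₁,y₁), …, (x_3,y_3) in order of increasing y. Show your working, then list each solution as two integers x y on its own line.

4607 224
42448897 2063936
391124132351 19017106080

[20; 1,1,3,4,3,1,1,40] for √423; ℓ=8 ⇒ convergent index 7
i=0: a=20 ⇒ p=20, q=1
i=1: a=1 ⇒ p=21, q=1
i=2: a=1 ⇒ p=41, q=2
…
i=4: a=4 ⇒ p=617, q=30
i=5: a=3 ⇒ p=1995, q=97
i=6: a=1 ⇒ p=2612, q=127
i=7: a=1 ⇒ p=4607, q=224
fundamental: x₁=4607, y₁=224  (since 21224449 − 423·50176 = 1)
k=2:  x_2 = 4607·4607+423·224·224 = 42448897,  y_2 = 4607·224+224·4607 = 2063936
k=3:  x_3 = 4607·42448897+423·224·2063936 = 391124132351,  y_3 = 4607·2063936+224·42448897 = 19017106080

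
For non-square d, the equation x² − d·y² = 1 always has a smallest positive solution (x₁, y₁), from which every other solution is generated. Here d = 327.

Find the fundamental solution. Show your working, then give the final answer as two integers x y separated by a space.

√327 = [18; 12,36, …], period ℓ=2 (even) → k=1
k=0  a_k=18  p_k/q_k = 18/1
k=1  a_k=12  p_k/q_k = 217/12
(x₁, y₁) = (217, 12);  217² − 327·12² = 1 ✓

217 12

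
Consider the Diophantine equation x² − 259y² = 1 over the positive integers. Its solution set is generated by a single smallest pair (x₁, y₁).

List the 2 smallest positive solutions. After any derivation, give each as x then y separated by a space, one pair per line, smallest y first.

√259 = [16; 10,1,2,3,4,3,2,1,10,32, …], period ℓ=10 (even) → k=9
step 0: (16, 1)  from 16·(1,0) + (0,1)
step 1: (161, 10)  from 10·(16,1) + (1,0)
…
step 3: (515, 32)  from 2·(177,11) + (161,10)
…
step 6: (23931, 1487)  from 3·(7403,460) + (1722,107)
step 7: (55265, 3434)  from 2·(23931,1487) + (7403,460)
step 8: (79196, 4921)  from 1·(55265,3434) + (23931,1487)
step 9: (847225, 52644)  from 10·(79196,4921) + (55265,3434)
→ (847225, 52644).  Check: 847225²=717790200625, 259·52644²=717790200624, difference 1.
(847225+52644√259)^2 = 1435580401249 + 89202625800√259

847225 52644
1435580401249 89202625800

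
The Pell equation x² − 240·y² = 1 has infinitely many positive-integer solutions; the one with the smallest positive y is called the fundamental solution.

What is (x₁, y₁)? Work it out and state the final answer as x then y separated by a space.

31 2

d=240: √d = [15; 2,30] (ℓ=2, even), read p_1/q_1
a_0=15:  p_0=15·1+0=15,  q_0=15·0+1=1
a_1=2:  p_1=2·15+1=31,  q_1=2·1+0=2
→ (31, 2).  Check: 31²=961, 240·2²=960, difference 1.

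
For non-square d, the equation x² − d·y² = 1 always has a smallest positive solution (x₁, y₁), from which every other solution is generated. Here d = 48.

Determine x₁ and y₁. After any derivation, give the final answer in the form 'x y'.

7 1

[6; 1,12] for √48; ℓ=2 ⇒ convergent index 1
a_0=6:  p_0=6·1+0=6,  q_0=6·0+1=1
a_1=1:  p_1=1·6+1=7,  q_1=1·1+0=1
→ (7, 1).  Check: 7²=49, 48·1²=48, difference 1.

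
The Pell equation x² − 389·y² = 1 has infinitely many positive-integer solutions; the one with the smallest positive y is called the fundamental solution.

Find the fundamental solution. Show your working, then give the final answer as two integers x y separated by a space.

[19; 1,2,1,1,1,1,2,1,38] for √389; ℓ=9 ⇒ convergent index 17
a_0=19:  p_0=19·1+0=19,  q_0=19·0+1=1
…
a_6=1:  p_6=1·217+138=355,  q_6=1·11+7=18
…
a_14=1:  p_14=1·353911+202418=556329,  q_14=1·17944+10263=28207
a_15=1:  p_15=1·556329+353911=910240,  q_15=1·28207+17944=46151
a_16=2:  p_16=2·910240+556329=2376809,  q_16=2·46151+28207=120509
a_17=1:  p_17=1·2376809+910240=3287049,  q_17=1·120509+46151=166660
→ (3287049, 166660).  Check: 3287049²=10804691128401, 389·166660²=10804691128400, difference 1.

3287049 166660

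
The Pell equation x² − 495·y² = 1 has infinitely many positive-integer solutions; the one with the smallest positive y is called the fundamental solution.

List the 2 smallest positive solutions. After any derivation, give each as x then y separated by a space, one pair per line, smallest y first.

d=495: √d = [22; 4,44] (ℓ=2, even), read p_1/q_1
a_0=22:  p_0=22·1+0=22,  q_0=22·0+1=1
a_1=4:  p_1=4·22+1=89,  q_1=4·1+0=4
→ (89, 4).  Check: 89²=7921, 495·4²=7920, difference 1.
n=2: (89,4)∘(89,4) = (89·89+495·4·4, 89·4+4·89) = (15841,712)

89 4
15841 712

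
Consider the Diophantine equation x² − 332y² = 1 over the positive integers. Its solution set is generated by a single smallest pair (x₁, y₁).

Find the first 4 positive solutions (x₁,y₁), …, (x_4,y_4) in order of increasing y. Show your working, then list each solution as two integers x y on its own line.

√332 = [18; 4,1,1,8,1,1,4,36, …], period ℓ=8 (even) → k=7
k=0  a_k=18  p_k/q_k = 18/1
k=1  a_k=4  p_k/q_k = 73/4
k=2  a_k=1  p_k/q_k = 91/5
k=3  a_k=1  p_k/q_k = 164/9
k=4  a_k=8  p_k/q_k = 1403/77
k=5  a_k=1  p_k/q_k = 1567/86
k=6  a_k=1  p_k/q_k = 2970/163
k=7  a_k=4  p_k/q_k = 13447/738
→ (13447, 738).  Check: 13447²=180821809, 332·738²=180821808, difference 1.
n=2: (13447,738)∘(13447,738) = (13447·13447+332·738·738, 13447·738+738·13447) = (361643617,19847772)
n=3: (361643617,19847772)∘(13447,738) = (13447·361643617+332·738·19847772, 13447·19847772+738·361643617) = (9726043422151,533785979430)
n=4: (9726043422151,533785979430)∘(13447,738) = (13447·9726043422151+332·738·533785979430, 13447·533785979430+738·9726043422151) = (261572211433685377,14355640110942648)

13447 738
361643617 19847772
9726043422151 533785979430
261572211433685377 14355640110942648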